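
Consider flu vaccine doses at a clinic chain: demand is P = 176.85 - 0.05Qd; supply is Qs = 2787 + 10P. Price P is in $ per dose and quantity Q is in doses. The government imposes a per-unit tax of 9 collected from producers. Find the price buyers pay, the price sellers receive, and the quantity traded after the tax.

P_b = 28, P_s = 19, Q = 2977

In direct form, Qd = 3537 - 20P.
The tax drives a wedge P_b - P_s = 9. Substituting P_s = P_b - 9 into supply: Qs = 2697 + 10P_b.
Set Qd = Qs: 3537 - 20P_b = 2697 + 10P_b, so 840 = 30P_b and P_b = 28.
Then P_s = 28 - 9 = 19 and Q = 3537 - 20(28) = 2977.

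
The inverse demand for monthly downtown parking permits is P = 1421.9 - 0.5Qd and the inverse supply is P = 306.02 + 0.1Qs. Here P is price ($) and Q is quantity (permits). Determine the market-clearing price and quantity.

P* = 492, Q* = 1859.8

Inverting to quantity form: Qd = 2843.8 - 2P and Qs = -3060.2 + 10P.
At equilibrium Qd = Qs, so 2843.8 - 2P = -3060.2 + 10P; collecting terms, 5904 = 12P and P* = 492.
Then Q* = 2843.8 - 2(492) = 1859.8.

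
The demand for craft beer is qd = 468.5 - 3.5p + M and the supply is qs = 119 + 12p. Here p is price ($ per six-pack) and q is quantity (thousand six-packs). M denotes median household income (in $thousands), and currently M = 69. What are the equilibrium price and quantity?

With M = 69, demand is qd = 537.5 - 3.5p.
The market clears where 537.5 - 3.5p = 119 + 12p. Rearranging, 15.5p = 418.5, hence p* = 27.
Plugging p* into demand: q* = 537.5 - 3.5(27) = 443.

p* = 27, q* = 443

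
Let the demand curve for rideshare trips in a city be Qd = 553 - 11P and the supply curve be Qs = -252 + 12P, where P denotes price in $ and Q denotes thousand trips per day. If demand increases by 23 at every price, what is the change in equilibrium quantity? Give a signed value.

ΔQ = 12

The market clears where 553 - 11P = -252 + 12P. Rearranging, 23P = 805, hence P* = 35.
Plugging P* into demand: Q* = 553 - 11(35) = 168.
After the shift, demand is Qd = 576 - 11P.
New equilibrium: 828 = 23P, so P = 36 and Q = 180.
ΔQ = 180 - 168 = 12.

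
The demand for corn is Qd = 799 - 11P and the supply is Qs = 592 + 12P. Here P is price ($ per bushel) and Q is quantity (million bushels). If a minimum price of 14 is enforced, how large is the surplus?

At P = 14: Qd = 645 and Qs = 760.
Surplus = Qs - Qd = 760 - 645 = 115.

Surplus = 115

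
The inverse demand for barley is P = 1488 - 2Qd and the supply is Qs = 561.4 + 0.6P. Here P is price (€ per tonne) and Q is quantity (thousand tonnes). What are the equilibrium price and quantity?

P* = 166, Q* = 661

In direct form, Qd = 744 - 0.5P.
At equilibrium Qd = Qs, so 744 - 0.5P = 561.4 + 0.6P; collecting terms, 182.6 = 1.1P and P* = 166.
Plugging P* into demand: Q* = 744 - 0.5(166) = 661.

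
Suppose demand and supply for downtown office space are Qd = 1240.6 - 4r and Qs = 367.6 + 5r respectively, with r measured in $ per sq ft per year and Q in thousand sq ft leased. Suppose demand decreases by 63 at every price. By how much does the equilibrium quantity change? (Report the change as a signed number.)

ΔQ = -35

Set Qd = Qs: 1240.6 - 4r = 367.6 + 5r, so 873 = 9r and r* = 97.
Substitute back: Q* = 1240.6 - 4(97) = 852.6.
After the shift, demand is Qd = 1177.6 - 4r.
The new intersection has 810 = 9r, i.e. r = 90, Q = 817.6.
ΔQ = 817.6 - 852.6 = -35.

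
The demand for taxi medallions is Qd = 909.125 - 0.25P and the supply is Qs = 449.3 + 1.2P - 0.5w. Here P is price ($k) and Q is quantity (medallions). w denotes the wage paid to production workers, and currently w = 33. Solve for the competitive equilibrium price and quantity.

P* = 328.5, Q* = 827

With w = 33, supply is Qs = 432.8 + 1.2P.
Equating demand and supply, 909.125 - 0.25P = 432.8 + 1.2P gives 1.45P = 476.325, so P* = 328.5.
From the demand curve, Q* = 909.125 - 0.25(328.5) = 827.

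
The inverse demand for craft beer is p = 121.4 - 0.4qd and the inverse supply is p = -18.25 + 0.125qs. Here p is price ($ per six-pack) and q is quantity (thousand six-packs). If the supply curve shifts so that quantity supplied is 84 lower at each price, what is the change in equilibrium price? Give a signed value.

Inverting to quantity form: qd = 303.5 - 2.5p and qs = 146 + 8p.
At equilibrium qd = qs, so 303.5 - 2.5p = 146 + 8p; collecting terms, 157.5 = 10.5p and p* = 15.
Plugging p* into demand: q* = 303.5 - 2.5(15) = 266.
After the shift, supply is qs = 62 + 8p.
New equilibrium: 241.5 = 10.5p, so p = 23 and q = 246.
Δp = 23 - 15 = 8.

Δp = 8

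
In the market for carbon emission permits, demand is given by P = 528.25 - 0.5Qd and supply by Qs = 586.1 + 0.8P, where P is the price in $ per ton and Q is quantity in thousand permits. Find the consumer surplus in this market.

Consumer surplus = 129780.0625

Solving each curve for Q: Qd = 1056.5 - 2P.
Set Qd = Qs: 1056.5 - 2P = 586.1 + 0.8P, so 470.4 = 2.8P and P* = 168.
Plugging P* into demand: Q* = 1056.5 - 2(168) = 720.5.
Demand choke price (Qd = 0): P = 1056.5/2 = 528.25. Consumer surplus = ½ × (528.25 - 168) × 720.5 = 129780.0625.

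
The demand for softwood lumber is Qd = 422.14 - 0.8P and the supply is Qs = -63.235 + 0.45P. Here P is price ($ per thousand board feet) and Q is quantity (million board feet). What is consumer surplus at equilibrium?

At equilibrium Qd = Qs, so 422.14 - 0.8P = -63.235 + 0.45P; collecting terms, 485.375 = 1.25P and P* = 388.3.
Then Q* = 422.14 - 0.8(388.3) = 111.5.
Demand choke price (Qd = 0): P = 422.14/0.8 = 527.675. Consumer surplus = ½ × (527.675 - 388.3) × 111.5 = 7770.15625.

Consumer surplus = 7770.15625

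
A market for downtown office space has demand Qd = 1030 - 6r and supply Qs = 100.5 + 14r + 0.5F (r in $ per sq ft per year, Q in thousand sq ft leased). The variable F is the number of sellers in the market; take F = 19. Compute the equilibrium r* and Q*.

With F = 19, supply is Qs = 110 + 14r.
At equilibrium Qd = Qs, so 1030 - 6r = 110 + 14r; collecting terms, 920 = 20r and r* = 46.
Plugging r* into demand: Q* = 1030 - 6(46) = 754.

r* = 46, Q* = 754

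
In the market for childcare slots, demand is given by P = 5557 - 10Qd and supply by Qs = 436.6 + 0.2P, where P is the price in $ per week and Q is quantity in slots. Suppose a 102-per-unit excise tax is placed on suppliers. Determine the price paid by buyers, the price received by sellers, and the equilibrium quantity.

In direct form, Qd = 555.7 - 0.1P.
The tax drives a wedge P_b - P_s = 102. Substituting P_s = P_b - 102 into supply: Qs = 416.2 + 0.2P_b.
Set Qd = Qs: 555.7 - 0.1P_b = 416.2 + 0.2P_b, so 139.5 = 0.3P_b and P_b = 465.
Then P_s = 465 - 102 = 363 and Q = 555.7 - 0.1(465) = 509.2.

P_b = 465, P_s = 363, Q = 509.2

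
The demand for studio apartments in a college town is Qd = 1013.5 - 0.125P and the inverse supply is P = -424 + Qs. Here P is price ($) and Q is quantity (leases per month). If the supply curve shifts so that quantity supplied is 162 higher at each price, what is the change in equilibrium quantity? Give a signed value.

ΔQ = 18

Inverting to quantity form: Qs = 424 + P.
Equating demand and supply, 1013.5 - 0.125P = 424 + P gives 1.125P = 589.5, so P* = 524.
Plugging P* into demand: Q* = 1013.5 - 0.125(524) = 948.
After the shift, supply is Qs = 586 + P.
New equilibrium: 427.5 = 1.125P, so P = 380 and Q = 966.
ΔQ = 966 - 948 = 18.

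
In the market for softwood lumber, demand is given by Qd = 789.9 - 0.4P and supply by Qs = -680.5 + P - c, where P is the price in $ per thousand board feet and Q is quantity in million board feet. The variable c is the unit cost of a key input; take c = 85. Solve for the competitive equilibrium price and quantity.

P* = 1111, Q* = 345.5

With c = 85, supply is Qs = -765.5 + P.
At equilibrium Qd = Qs, so 789.9 - 0.4P = -765.5 + P; collecting terms, 1555.4 = 1.4P and P* = 1111.
From the demand curve, Q* = 789.9 - 0.4(1111) = 345.5.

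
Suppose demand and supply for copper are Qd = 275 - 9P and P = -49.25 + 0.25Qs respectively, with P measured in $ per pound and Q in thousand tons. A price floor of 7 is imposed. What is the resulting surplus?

Rewriting in direct form: Qs = 197 + 4P.
With P fixed at 7, quantity demanded is 212 and quantity supplied is 225.
Surplus = Qs - Qd = 225 - 212 = 13.

Surplus = 13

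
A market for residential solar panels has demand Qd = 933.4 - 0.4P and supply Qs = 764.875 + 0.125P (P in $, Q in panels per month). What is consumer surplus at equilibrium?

The market clears where 933.4 - 0.4P = 764.875 + 0.125P. Rearranging, 0.525P = 168.525, hence P* = 321.
Substitute back: Q* = 933.4 - 0.4(321) = 805.
Demand choke price (Qd = 0): P = 933.4/0.4 = 2333.5. Consumer surplus = ½ × (2333.5 - 321) × 805 = 810031.25.

Consumer surplus = 810031.25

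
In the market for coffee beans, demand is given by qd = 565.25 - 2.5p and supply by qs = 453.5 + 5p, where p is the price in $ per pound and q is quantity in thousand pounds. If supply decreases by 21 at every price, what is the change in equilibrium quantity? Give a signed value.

The market clears where 565.25 - 2.5p = 453.5 + 5p. Rearranging, 7.5p = 111.75, hence p* = 14.9.
Then q* = 565.25 - 2.5(14.9) = 528.
After the shift, supply is qs = 432.5 + 5p.
New equilibrium: 132.75 = 7.5p, so p = 17.7 and q = 521.
Δq = 521 - 528 = -7.

Δq = -7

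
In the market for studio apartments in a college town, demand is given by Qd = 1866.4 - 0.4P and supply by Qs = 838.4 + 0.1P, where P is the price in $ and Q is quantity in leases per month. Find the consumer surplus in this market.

Consumer surplus = 1362420

The market clears where 1866.4 - 0.4P = 838.4 + 0.1P. Rearranging, 0.5P = 1028, hence P* = 2056.
Then Q* = 1866.4 - 0.4(2056) = 1044.
Demand choke price (Qd = 0): P = 1866.4/0.4 = 4666. Consumer surplus = ½ × (4666 - 2056) × 1044 = 1362420.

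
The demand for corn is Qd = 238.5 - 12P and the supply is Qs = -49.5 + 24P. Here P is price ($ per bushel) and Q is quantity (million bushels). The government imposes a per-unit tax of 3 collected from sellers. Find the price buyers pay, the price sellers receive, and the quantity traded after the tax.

P_b = 10, P_s = 7, Q = 118.5

With a tax of 3 on sellers, they supply based on the net price P_s = P_b - 3, so Qs = -121.5 + 24P_b.
Equate demand and the shifted supply: 238.5 - 12P_b = -121.5 + 24P_b, giving 36P_b = 360, so P_b = 10.
So P_s = 7 and the quantity traded is Q = 238.5 - 12(10) = 118.5.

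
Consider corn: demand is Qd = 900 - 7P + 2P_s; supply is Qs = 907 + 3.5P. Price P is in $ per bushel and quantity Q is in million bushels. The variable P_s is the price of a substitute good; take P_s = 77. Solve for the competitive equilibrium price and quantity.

With P_s = 77, demand is Qd = 1054 - 7P.
The market clears where 1054 - 7P = 907 + 3.5P. Rearranging, 10.5P = 147, hence P* = 14.
Plugging P* into demand: Q* = 1054 - 7(14) = 956.

P* = 14, Q* = 956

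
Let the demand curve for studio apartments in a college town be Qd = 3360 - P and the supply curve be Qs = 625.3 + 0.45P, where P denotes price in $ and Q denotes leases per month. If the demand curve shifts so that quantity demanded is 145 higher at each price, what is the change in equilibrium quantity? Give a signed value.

At equilibrium Qd = Qs, so 3360 - P = 625.3 + 0.45P; collecting terms, 2734.7 = 1.45P and P* = 1886.
From the demand curve, Q* = 3360 - 1886 = 1474.
After the shift, demand is Qd = 3505 - P.
Re-solving, 1.45P = 2879.7 gives P = 1986 and Q = 1519.
ΔQ = 1519 - 1474 = 45.

ΔQ = 45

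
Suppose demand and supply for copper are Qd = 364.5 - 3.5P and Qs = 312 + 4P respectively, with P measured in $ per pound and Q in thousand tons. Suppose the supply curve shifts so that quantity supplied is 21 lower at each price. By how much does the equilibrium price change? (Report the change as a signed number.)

At equilibrium Qd = Qs, so 364.5 - 3.5P = 312 + 4P; collecting terms, 52.5 = 7.5P and P* = 7.
Substitute back: Q* = 364.5 - 3.5(7) = 340.
After the shift, supply is Qs = 291 + 4P.
Re-solving, 7.5P = 73.5 gives P = 9.8 and Q = 330.2.
ΔP = 9.8 - 7 = 2.8.

ΔP = 2.8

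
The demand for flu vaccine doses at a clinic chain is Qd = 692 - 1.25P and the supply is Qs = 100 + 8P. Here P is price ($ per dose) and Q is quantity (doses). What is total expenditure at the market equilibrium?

Total expenditure = 39168

At equilibrium Qd = Qs, so 692 - 1.25P = 100 + 8P; collecting terms, 592 = 9.25P and P* = 64.
From the demand curve, Q* = 692 - 1.25(64) = 612.
Total expenditure = P* × Q* = 64 × 612 = 39168.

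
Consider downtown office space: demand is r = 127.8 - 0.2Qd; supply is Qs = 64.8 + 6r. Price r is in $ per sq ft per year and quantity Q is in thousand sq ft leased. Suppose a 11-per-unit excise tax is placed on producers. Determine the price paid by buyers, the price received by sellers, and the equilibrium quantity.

r_b = 58.2, r_s = 47.2, Q = 348

Solving each curve for Q: Qd = 639 - 5r.
With a tax of 11 on producers, they supply based on the net price r_s = r_b - 11, so Qs = -1.2 + 6r_b.
Equate demand and the shifted supply: 639 - 5r_b = -1.2 + 6r_b, giving 11r_b = 640.2, so r_b = 58.2.
Then r_s = 58.2 - 11 = 47.2 and Q = 639 - 5(58.2) = 348.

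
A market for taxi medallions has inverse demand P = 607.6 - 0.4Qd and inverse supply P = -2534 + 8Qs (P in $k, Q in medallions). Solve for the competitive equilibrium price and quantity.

Rewriting in direct form: Qd = 1519 - 2.5P and Qs = 316.75 + 0.125P.
Set Qd = Qs: 1519 - 2.5P = 316.75 + 0.125P, so 1202.25 = 2.625P and P* = 458.
Then Q* = 1519 - 2.5(458) = 374.

P* = 458, Q* = 374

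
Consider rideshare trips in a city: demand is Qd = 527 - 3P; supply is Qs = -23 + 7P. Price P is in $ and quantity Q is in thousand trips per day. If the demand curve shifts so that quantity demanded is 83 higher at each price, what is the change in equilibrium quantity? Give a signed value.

At equilibrium Qd = Qs, so 527 - 3P = -23 + 7P; collecting terms, 550 = 10P and P* = 55.
From the demand curve, Q* = 527 - 3(55) = 362.
After the shift, demand is Qd = 610 - 3P.
Re-solving, 10P = 633 gives P = 63.3 and Q = 420.1.
ΔQ = 420.1 - 362 = 58.1.

ΔQ = 58.1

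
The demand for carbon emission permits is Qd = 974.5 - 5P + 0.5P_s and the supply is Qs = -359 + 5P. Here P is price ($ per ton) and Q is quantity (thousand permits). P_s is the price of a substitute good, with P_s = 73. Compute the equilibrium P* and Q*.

With P_s = 73, demand is Qd = 1011 - 5P.
The market clears where 1011 - 5P = -359 + 5P. Rearranging, 10P = 1370, hence P* = 137.
Substitute back: Q* = 1011 - 5(137) = 326.

P* = 137, Q* = 326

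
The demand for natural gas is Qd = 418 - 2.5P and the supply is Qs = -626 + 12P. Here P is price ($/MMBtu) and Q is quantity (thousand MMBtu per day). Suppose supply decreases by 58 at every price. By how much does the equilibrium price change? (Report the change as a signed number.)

Set Qd = Qs: 418 - 2.5P = -626 + 12P, so 1044 = 14.5P and P* = 72.
Plugging P* into demand: Q* = 418 - 2.5(72) = 238.
After the shift, supply is Qs = -684 + 12P.
The new intersection has 1102 = 14.5P, i.e. P = 76, Q = 228.
ΔP = 76 - 72 = 4.

ΔP = 4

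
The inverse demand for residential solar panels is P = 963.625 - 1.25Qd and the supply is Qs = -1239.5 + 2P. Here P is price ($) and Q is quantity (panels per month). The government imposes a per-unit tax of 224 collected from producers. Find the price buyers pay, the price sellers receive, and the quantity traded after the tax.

P_b = 878, P_s = 654, Q = 68.5

In direct form, Qd = 770.9 - 0.8P.
The tax drives a wedge P_b - P_s = 224. Substituting P_s = P_b - 224 into supply: Qs = -1687.5 + 2P_b.
Set Qd = Qs: 770.9 - 0.8P_b = -1687.5 + 2P_b, so 2458.4 = 2.8P_b and P_b = 878.
Then P_s = 878 - 224 = 654 and Q = 770.9 - 0.8(878) = 68.5.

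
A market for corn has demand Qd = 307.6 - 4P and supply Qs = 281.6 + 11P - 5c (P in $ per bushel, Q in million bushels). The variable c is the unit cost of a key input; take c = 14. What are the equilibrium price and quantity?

P* = 6.4, Q* = 282

With c = 14, supply is Qs = 211.6 + 11P.
At equilibrium Qd = Qs, so 307.6 - 4P = 211.6 + 11P; collecting terms, 96 = 15P and P* = 6.4.
Plugging P* into demand: Q* = 307.6 - 4(6.4) = 282.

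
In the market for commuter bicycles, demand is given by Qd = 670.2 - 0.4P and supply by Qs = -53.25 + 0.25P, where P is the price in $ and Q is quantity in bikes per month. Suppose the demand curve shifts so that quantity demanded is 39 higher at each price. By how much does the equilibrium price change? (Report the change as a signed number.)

ΔP = 60

The market clears where 670.2 - 0.4P = -53.25 + 0.25P. Rearranging, 0.65P = 723.45, hence P* = 1113.
Substitute back: Q* = 670.2 - 0.4(1113) = 225.
After the shift, demand is Qd = 709.2 - 0.4P.
The new intersection has 762.45 = 0.65P, i.e. P = 1173, Q = 240.
ΔP = 1173 - 1113 = 60.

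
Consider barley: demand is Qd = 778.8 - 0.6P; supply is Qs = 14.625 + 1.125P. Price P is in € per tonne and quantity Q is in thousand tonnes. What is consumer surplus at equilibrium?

Consumer surplus = 219307.5

At equilibrium Qd = Qs, so 778.8 - 0.6P = 14.625 + 1.125P; collecting terms, 764.175 = 1.725P and P* = 443.
Then Q* = 778.8 - 0.6(443) = 513.
Demand choke price (Qd = 0): P = 778.8/0.6 = 1298. Consumer surplus = ½ × (1298 - 443) × 513 = 219307.5.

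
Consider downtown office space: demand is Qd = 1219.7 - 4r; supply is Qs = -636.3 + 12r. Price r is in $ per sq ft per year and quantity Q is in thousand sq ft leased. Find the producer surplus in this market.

The market clears where 1219.7 - 4r = -636.3 + 12r. Rearranging, 16r = 1856, hence r* = 116.
Substitute back: Q* = 1219.7 - 4(116) = 755.7.
Supply choke price (Qs = 0): r = 53.025. Producer surplus = ½ × (116 - 53.025) × 755.7 = 23795.10375.

Producer surplus = 23795.10375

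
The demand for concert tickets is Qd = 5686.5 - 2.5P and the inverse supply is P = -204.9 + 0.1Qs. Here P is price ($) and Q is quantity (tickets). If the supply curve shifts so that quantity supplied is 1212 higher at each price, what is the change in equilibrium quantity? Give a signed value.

ΔQ = 242.4

Solving each curve for Q: Qs = 2049 + 10P.
At equilibrium Qd = Qs, so 5686.5 - 2.5P = 2049 + 10P; collecting terms, 3637.5 = 12.5P and P* = 291.
From the demand curve, Q* = 5686.5 - 2.5(291) = 4959.
After the shift, supply is Qs = 3261 + 10P.
Re-solving, 12.5P = 2425.5 gives P = 194.04 and Q = 5201.4.
ΔQ = 5201.4 - 4959 = 242.4.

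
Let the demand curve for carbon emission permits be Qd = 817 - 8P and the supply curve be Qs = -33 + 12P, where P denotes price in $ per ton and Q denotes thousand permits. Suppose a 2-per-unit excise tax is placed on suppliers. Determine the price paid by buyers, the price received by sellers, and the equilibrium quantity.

Suppliers keep P_s = P_b - 2 per unit, so supply in terms of the buyer price is Qs = -57 + 12P_b.
Equate demand and the shifted supply: 817 - 8P_b = -57 + 12P_b, giving 20P_b = 874, so P_b = 43.7.
Then P_s = 43.7 - 2 = 41.7 and Q = 817 - 8(43.7) = 467.4.

P_b = 43.7, P_s = 41.7, Q = 467.4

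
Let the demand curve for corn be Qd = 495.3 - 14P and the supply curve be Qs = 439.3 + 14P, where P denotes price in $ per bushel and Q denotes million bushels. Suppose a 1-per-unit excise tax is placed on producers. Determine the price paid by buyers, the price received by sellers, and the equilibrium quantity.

P_b = 2.5, P_s = 1.5, Q = 460.3

The tax drives a wedge P_b - P_s = 1. Substituting P_s = P_b - 1 into supply: Qs = 425.3 + 14P_b.
Equate demand and the shifted supply: 495.3 - 14P_b = 425.3 + 14P_b, giving 28P_b = 70, so P_b = 2.5.
So P_s = 1.5 and the quantity traded is Q = 495.3 - 14(2.5) = 460.3.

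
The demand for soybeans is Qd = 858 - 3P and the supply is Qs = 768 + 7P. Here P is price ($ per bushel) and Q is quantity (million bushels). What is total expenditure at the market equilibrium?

Set Qd = Qs: 858 - 3P = 768 + 7P, so 90 = 10P and P* = 9.
Substitute back: Q* = 858 - 3(9) = 831.
Total expenditure = P* × Q* = 9 × 831 = 7479.

Total expenditure = 7479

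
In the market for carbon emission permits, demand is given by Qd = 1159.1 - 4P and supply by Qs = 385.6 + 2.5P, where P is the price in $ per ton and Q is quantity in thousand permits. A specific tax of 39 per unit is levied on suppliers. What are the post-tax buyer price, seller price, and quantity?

Suppliers keep P_s = P_b - 39 per unit, so supply in terms of the buyer price is Qs = 288.1 + 2.5P_b.
Market clearing requires 1159.1 - 4P_b = 288.1 + 2.5P_b; hence 871 = 6.5P_b and P_b = 134.
So P_s = 95 and the quantity traded is Q = 1159.1 - 4(134) = 623.1.

P_b = 134, P_s = 95, Q = 623.1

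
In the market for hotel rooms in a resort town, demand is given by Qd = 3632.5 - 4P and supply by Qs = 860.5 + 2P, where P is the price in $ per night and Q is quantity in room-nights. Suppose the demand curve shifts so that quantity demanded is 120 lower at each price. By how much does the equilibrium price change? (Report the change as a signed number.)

The market clears where 3632.5 - 4P = 860.5 + 2P. Rearranging, 6P = 2772, hence P* = 462.
Substitute back: Q* = 3632.5 - 4(462) = 1784.5.
After the shift, demand is Qd = 3512.5 - 4P.
The new intersection has 2652 = 6P, i.e. P = 442, Q = 1744.5.
ΔP = 442 - 462 = -20.

ΔP = -20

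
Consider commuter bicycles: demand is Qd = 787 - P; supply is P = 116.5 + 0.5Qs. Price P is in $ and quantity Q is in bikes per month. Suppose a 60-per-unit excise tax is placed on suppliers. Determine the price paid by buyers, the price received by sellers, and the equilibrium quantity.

P_b = 380, P_s = 320, Q = 407

Solving each curve for Q: Qs = -233 + 2P.
Suppliers keep P_s = P_b - 60 per unit, so supply in terms of the buyer price is Qs = -353 + 2P_b.
Market clearing requires 787 - P_b = -353 + 2P_b; hence 1140 = 3P_b and P_b = 380.
So P_s = 320 and the quantity traded is Q = 787 - 380 = 407.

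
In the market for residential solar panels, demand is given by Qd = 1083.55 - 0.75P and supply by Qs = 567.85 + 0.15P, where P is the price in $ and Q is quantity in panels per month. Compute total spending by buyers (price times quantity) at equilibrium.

Equating demand and supply, 1083.55 - 0.75P = 567.85 + 0.15P gives 0.9P = 515.7, so P* = 573.
Then Q* = 1083.55 - 0.75(573) = 653.8.
Total spending by buyers = P* × Q* = 573 × 653.8 = 374627.4.

Total spending by buyers = 374627.4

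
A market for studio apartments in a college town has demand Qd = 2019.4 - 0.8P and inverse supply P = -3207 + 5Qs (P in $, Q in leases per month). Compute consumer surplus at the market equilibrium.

Consumer surplus = 525555.625

Inverting to quantity form: Qs = 641.4 + 0.2P.
Equating demand and supply, 2019.4 - 0.8P = 641.4 + 0.2P gives P = 1378, so P* = 1378.
Then Q* = 2019.4 - 0.8(1378) = 917.
Demand choke price (Qd = 0): P = 2019.4/0.8 = 2524.25. Consumer surplus = ½ × (2524.25 - 1378) × 917 = 525555.625.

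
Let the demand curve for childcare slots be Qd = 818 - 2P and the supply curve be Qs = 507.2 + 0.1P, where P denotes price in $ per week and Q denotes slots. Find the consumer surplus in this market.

Consumer surplus = 68121

The market clears where 818 - 2P = 507.2 + 0.1P. Rearranging, 2.1P = 310.8, hence P* = 148.
Then Q* = 818 - 2(148) = 522.
Demand choke price (Qd = 0): P = 818/2 = 409. Consumer surplus = ½ × (409 - 148) × 522 = 68121.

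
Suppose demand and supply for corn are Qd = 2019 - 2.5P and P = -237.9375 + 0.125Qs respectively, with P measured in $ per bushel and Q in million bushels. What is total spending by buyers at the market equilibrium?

In direct form, Qs = 1903.5 + 8P.
Equating demand and supply, 2019 - 2.5P = 1903.5 + 8P gives 10.5P = 115.5, so P* = 11.
Substitute back: Q* = 2019 - 2.5(11) = 1991.5.
Total spending by buyers = P* × Q* = 11 × 1991.5 = 21906.5.

Total spending by buyers = 21906.5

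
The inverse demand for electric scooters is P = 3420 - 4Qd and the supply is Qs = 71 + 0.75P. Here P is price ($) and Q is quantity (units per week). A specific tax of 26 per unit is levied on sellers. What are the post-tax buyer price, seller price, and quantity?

P_b = 803.5, P_s = 777.5, Q = 654.125

Solving each curve for Q: Qd = 855 - 0.25P.
The tax drives a wedge P_b - P_s = 26. Substituting P_s = P_b - 26 into supply: Qs = 51.5 + 0.75P_b.
Market clearing requires 855 - 0.25P_b = 51.5 + 0.75P_b; hence 803.5 = P_b and P_b = 803.5.
Then P_s = 803.5 - 26 = 777.5 and Q = 855 - 0.25(803.5) = 654.125.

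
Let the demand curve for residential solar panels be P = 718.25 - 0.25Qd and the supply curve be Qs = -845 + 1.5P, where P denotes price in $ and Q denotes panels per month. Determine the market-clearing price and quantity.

P* = 676, Q* = 169

In direct form, Qd = 2873 - 4P.
At equilibrium Qd = Qs, so 2873 - 4P = -845 + 1.5P; collecting terms, 3718 = 5.5P and P* = 676.
Substitute back: Q* = 2873 - 4(676) = 169.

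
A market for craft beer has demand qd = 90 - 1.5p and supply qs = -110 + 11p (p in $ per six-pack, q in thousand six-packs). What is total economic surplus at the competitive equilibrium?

Total surplus = 1650

Set qd = qs: 90 - 1.5p = -110 + 11p, so 200 = 12.5p and p* = 16.
Plugging p* into demand: q* = 90 - 1.5(16) = 66.
Demand choke price = 60; supply choke price = 10. CS = ½(60 - 16)(66) = 1452; PS = ½(16 - 10)(66) = 198. Total surplus = 1650.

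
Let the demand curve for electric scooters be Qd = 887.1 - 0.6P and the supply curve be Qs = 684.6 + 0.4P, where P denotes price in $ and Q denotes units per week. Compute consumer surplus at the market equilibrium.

Consumer surplus = 488452.8

Equating demand and supply, 887.1 - 0.6P = 684.6 + 0.4P gives P = 202.5, so P* = 202.5.
Then Q* = 887.1 - 0.6(202.5) = 765.6.
Demand choke price (Qd = 0): P = 887.1/0.6 = 1478.5. Consumer surplus = ½ × (1478.5 - 202.5) × 765.6 = 488452.8.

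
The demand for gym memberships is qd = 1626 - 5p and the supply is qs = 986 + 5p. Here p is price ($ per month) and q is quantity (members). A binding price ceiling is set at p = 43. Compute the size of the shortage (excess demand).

With p fixed at 43, quantity demanded is 1411 and quantity supplied is 1201.
Shortage = qd - qs = 1411 - 1201 = 210.

Shortage = 210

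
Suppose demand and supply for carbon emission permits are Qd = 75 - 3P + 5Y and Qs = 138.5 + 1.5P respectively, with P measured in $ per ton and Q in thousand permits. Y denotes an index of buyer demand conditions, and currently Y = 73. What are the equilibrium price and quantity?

With Y = 73, demand is Qd = 440 - 3P.
The market clears where 440 - 3P = 138.5 + 1.5P. Rearranging, 4.5P = 301.5, hence P* = 67.
Plugging P* into demand: Q* = 440 - 3(67) = 239.

P* = 67, Q* = 239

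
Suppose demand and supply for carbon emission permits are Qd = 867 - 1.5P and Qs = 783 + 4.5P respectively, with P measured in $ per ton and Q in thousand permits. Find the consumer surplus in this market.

Consumer surplus = 238572

Equating demand and supply, 867 - 1.5P = 783 + 4.5P gives 6P = 84, so P* = 14.
From the demand curve, Q* = 867 - 1.5(14) = 846.
Demand choke price (Qd = 0): P = 867/1.5 = 578. Consumer surplus = ½ × (578 - 14) × 846 = 238572.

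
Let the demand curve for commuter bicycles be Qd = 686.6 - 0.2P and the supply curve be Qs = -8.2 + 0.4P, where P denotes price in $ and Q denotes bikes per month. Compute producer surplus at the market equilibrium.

Producer surplus = 258781.25

Equating demand and supply, 686.6 - 0.2P = -8.2 + 0.4P gives 0.6P = 694.8, so P* = 1158.
Then Q* = 686.6 - 0.2(1158) = 455.
Supply choke price (Qs = 0): P = 20.5. Producer surplus = ½ × (1158 - 20.5) × 455 = 258781.25.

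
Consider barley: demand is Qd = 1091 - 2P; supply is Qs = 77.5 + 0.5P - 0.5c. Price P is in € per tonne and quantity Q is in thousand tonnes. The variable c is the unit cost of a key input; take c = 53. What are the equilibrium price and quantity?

With c = 53, supply is Qs = 51 + 0.5P.
Set Qd = Qs: 1091 - 2P = 51 + 0.5P, so 1040 = 2.5P and P* = 416.
Plugging P* into demand: Q* = 1091 - 2(416) = 259.

P* = 416, Q* = 259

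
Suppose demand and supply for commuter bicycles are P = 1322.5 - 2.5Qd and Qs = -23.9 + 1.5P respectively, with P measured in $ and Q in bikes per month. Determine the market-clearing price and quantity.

Solving each curve for Q: Qd = 529 - 0.4P.
Set Qd = Qs: 529 - 0.4P = -23.9 + 1.5P, so 552.9 = 1.9P and P* = 291.
From the demand curve, Q* = 529 - 0.4(291) = 412.6.

P* = 291, Q* = 412.6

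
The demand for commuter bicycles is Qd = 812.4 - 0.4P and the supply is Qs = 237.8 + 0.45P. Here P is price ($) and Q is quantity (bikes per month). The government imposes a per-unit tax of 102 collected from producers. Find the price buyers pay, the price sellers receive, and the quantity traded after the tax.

P_b = 730, P_s = 628, Q = 520.4

With a tax of 102 on producers, they supply based on the net price P_s = P_b - 102, so Qs = 191.9 + 0.45P_b.
Set Qd = Qs: 812.4 - 0.4P_b = 191.9 + 0.45P_b, so 620.5 = 0.85P_b and P_b = 730.
So P_s = 628 and the quantity traded is Q = 812.4 - 0.4(730) = 520.4.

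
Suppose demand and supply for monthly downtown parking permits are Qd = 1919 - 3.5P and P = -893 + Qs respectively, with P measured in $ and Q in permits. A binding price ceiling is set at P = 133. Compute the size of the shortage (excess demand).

Shortage = 427.5

Inverting to quantity form: Qs = 893 + P.
Evaluating both curves at the ceiling price 133 gives Qd = 1453.5, Qs = 1026.
Shortage = Qd - Qs = 1453.5 - 1026 = 427.5.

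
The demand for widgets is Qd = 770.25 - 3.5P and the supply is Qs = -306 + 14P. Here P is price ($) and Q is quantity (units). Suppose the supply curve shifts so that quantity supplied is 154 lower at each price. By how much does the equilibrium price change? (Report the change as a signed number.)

ΔP = 8.8

Equating demand and supply, 770.25 - 3.5P = -306 + 14P gives 17.5P = 1076.25, so P* = 61.5.
Substitute back: Q* = 770.25 - 3.5(61.5) = 555.
After the shift, supply is Qs = -460 + 14P.
Re-solving, 17.5P = 1230.25 gives P = 70.3 and Q = 524.2.
ΔP = 70.3 - 61.5 = 8.8.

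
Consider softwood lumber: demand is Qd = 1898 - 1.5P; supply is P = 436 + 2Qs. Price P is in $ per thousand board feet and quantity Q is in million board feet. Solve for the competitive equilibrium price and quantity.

In direct form, Qs = -218 + 0.5P.
Set Qd = Qs: 1898 - 1.5P = -218 + 0.5P, so 2116 = 2P and P* = 1058.
Substitute back: Q* = 1898 - 1.5(1058) = 311.

P* = 1058, Q* = 311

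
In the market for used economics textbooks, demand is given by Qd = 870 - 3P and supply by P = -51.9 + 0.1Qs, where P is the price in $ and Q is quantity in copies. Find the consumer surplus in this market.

Rewriting in direct form: Qs = 519 + 10P.
Equating demand and supply, 870 - 3P = 519 + 10P gives 13P = 351, so P* = 27.
Substitute back: Q* = 870 - 3(27) = 789.
Demand choke price (Qd = 0): P = 870/3 = 290. Consumer surplus = ½ × (290 - 27) × 789 = 103753.5.

Consumer surplus = 103753.5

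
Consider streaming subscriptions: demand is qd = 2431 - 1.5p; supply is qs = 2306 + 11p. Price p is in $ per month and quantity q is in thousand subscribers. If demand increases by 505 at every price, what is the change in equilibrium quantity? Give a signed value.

At equilibrium qd = qs, so 2431 - 1.5p = 2306 + 11p; collecting terms, 125 = 12.5p and p* = 10.
Plugging p* into demand: q* = 2431 - 1.5(10) = 2416.
After the shift, demand is qd = 2936 - 1.5p.
Re-solving, 12.5p = 630 gives p = 50.4 and q = 2860.4.
Δq = 2860.4 - 2416 = 444.4.

Δq = 444.4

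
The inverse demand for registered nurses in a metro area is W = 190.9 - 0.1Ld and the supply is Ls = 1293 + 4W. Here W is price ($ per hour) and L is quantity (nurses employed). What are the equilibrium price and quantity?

In direct form, Ld = 1909 - 10W.
Set Ld = Ls: 1909 - 10W = 1293 + 4W, so 616 = 14W and W* = 44.
From the demand curve, L* = 1909 - 10(44) = 1469.

W* = 44, L* = 1469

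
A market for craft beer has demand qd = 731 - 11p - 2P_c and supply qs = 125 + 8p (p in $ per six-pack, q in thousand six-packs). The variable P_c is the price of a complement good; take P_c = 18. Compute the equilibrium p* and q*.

With P_c = 18, demand is qd = 695 - 11p.
At equilibrium qd = qs, so 695 - 11p = 125 + 8p; collecting terms, 570 = 19p and p* = 30.
Substitute back: q* = 695 - 11(30) = 365.

p* = 30, q* = 365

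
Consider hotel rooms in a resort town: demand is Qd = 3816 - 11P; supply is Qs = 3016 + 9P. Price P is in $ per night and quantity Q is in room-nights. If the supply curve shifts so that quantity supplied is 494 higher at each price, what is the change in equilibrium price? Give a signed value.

At equilibrium Qd = Qs, so 3816 - 11P = 3016 + 9P; collecting terms, 800 = 20P and P* = 40.
From the demand curve, Q* = 3816 - 11(40) = 3376.
After the shift, supply is Qs = 3510 + 9P.
Re-solving, 20P = 306 gives P = 15.3 and Q = 3647.7.
ΔP = 15.3 - 40 = -24.7.

ΔP = -24.7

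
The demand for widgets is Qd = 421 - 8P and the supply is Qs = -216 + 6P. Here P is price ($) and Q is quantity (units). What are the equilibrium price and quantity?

The market clears where 421 - 8P = -216 + 6P. Rearranging, 14P = 637, hence P* = 45.5.
From the demand curve, Q* = 421 - 8(45.5) = 57.

P* = 45.5, Q* = 57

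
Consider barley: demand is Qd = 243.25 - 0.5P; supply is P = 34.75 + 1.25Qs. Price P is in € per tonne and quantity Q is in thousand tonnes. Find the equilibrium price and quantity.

P* = 208.5, Q* = 139

Inverting to quantity form: Qs = -27.8 + 0.8P.
At equilibrium Qd = Qs, so 243.25 - 0.5P = -27.8 + 0.8P; collecting terms, 271.05 = 1.3P and P* = 208.5.
From the demand curve, Q* = 243.25 - 0.5(208.5) = 139.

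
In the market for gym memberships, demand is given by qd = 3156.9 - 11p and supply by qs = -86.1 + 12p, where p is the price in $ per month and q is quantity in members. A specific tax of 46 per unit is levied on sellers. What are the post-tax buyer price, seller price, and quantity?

With a tax of 46 on sellers, they supply based on the net price p_s = p_b - 46, so qs = -638.1 + 12p_b.
Equate demand and the shifted supply: 3156.9 - 11p_b = -638.1 + 12p_b, giving 23p_b = 3795, so p_b = 165.
Then p_s = 165 - 46 = 119 and q = 3156.9 - 11(165) = 1341.9.

p_b = 165, p_s = 119, q = 1341.9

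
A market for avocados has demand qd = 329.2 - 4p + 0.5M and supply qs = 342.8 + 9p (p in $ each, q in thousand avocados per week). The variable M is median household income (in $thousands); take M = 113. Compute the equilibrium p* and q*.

p* = 3.3, q* = 372.5

With M = 113, demand is qd = 385.7 - 4p.
At equilibrium qd = qs, so 385.7 - 4p = 342.8 + 9p; collecting terms, 42.9 = 13p and p* = 3.3.
Plugging p* into demand: q* = 385.7 - 4(3.3) = 372.5.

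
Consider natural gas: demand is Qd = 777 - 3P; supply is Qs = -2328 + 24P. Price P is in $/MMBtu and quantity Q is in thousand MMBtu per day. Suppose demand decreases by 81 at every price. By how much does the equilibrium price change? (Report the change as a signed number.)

The market clears where 777 - 3P = -2328 + 24P. Rearranging, 27P = 3105, hence P* = 115.
Then Q* = 777 - 3(115) = 432.
After the shift, demand is Qd = 696 - 3P.
Re-solving, 27P = 3024 gives P = 112 and Q = 360.
ΔP = 112 - 115 = -3.

ΔP = -3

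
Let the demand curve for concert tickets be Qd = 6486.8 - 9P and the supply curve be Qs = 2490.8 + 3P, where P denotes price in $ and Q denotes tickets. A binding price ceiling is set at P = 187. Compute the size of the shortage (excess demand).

Evaluating both curves at the ceiling price 187 gives Qd = 4803.8, Qs = 3051.8.
Shortage = Qd - Qs = 4803.8 - 3051.8 = 1752.

Shortage = 1752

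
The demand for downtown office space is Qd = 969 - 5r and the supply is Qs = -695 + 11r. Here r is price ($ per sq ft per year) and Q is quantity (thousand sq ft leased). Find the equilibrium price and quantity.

Equating demand and supply, 969 - 5r = -695 + 11r gives 16r = 1664, so r* = 104.
From the demand curve, Q* = 969 - 5(104) = 449.

r* = 104, Q* = 449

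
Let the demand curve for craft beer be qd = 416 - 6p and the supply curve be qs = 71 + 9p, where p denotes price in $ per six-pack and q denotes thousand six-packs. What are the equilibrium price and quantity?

p* = 23, q* = 278

At equilibrium qd = qs, so 416 - 6p = 71 + 9p; collecting terms, 345 = 15p and p* = 23.
Plugging p* into demand: q* = 416 - 6(23) = 278.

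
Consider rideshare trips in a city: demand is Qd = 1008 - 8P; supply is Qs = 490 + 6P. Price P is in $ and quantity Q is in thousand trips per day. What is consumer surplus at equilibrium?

Set Qd = Qs: 1008 - 8P = 490 + 6P, so 518 = 14P and P* = 37.
Plugging P* into demand: Q* = 1008 - 8(37) = 712.
Demand choke price (Qd = 0): P = 1008/8 = 126. Consumer surplus = ½ × (126 - 37) × 712 = 31684.

Consumer surplus = 31684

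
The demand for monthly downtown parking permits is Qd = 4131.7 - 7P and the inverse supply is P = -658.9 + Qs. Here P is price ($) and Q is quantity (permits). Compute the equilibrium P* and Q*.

P* = 434.1, Q* = 1093

Solving each curve for Q: Qs = 658.9 + P.
Equating demand and supply, 4131.7 - 7P = 658.9 + P gives 8P = 3472.8, so P* = 434.1.
Substitute back: Q* = 4131.7 - 7(434.1) = 1093.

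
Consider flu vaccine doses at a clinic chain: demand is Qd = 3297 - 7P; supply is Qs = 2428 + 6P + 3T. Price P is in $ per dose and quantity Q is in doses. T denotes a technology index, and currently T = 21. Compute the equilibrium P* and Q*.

P* = 62, Q* = 2863

With T = 21, supply is Qs = 2491 + 6P.
Equating demand and supply, 3297 - 7P = 2491 + 6P gives 13P = 806, so P* = 62.
Plugging P* into demand: Q* = 3297 - 7(62) = 2863.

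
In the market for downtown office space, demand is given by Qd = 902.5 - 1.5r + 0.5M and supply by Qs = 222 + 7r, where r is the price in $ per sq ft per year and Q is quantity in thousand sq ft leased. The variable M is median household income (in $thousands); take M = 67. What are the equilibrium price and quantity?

r* = 84, Q* = 810

With M = 67, demand is Qd = 936 - 1.5r.
Equating demand and supply, 936 - 1.5r = 222 + 7r gives 8.5r = 714, so r* = 84.
Plugging r* into demand: Q* = 936 - 1.5(84) = 810.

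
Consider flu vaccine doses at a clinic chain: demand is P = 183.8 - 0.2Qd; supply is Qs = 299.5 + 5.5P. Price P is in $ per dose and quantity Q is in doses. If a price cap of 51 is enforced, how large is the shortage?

Shortage = 84

Rewriting in direct form: Qd = 919 - 5P.
With P fixed at 51, quantity demanded is 664 and quantity supplied is 580.
Shortage = Qd - Qs = 664 - 580 = 84.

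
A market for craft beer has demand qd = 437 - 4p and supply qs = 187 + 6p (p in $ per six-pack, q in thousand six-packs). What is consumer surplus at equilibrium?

The market clears where 437 - 4p = 187 + 6p. Rearranging, 10p = 250, hence p* = 25.
Plugging p* into demand: q* = 437 - 4(25) = 337.
Demand choke price (qd = 0): p = 437/4 = 109.25. Consumer surplus = ½ × (109.25 - 25) × 337 = 14196.125.

Consumer surplus = 14196.125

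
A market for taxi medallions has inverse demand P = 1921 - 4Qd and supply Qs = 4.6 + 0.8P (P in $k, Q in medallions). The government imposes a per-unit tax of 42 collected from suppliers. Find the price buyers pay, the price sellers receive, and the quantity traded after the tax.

P_b = 485, P_s = 443, Q = 359

Rewriting in direct form: Qd = 480.25 - 0.25P.
With a tax of 42 on suppliers, they supply based on the net price P_s = P_b - 42, so Qs = -29 + 0.8P_b.
Set Qd = Qs: 480.25 - 0.25P_b = -29 + 0.8P_b, so 509.25 = 1.05P_b and P_b = 485.
Then P_s = 485 - 42 = 443 and Q = 480.25 - 0.25(485) = 359.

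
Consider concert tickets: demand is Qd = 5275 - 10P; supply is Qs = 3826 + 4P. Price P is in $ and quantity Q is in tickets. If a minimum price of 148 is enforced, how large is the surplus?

Surplus = 623

At P = 148: Qd = 3795 and Qs = 4418.
Surplus = Qs - Qd = 4418 - 3795 = 623.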